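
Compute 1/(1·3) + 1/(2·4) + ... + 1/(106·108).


1/(k(k+2)) = (1/2)·(1/k - 1/(k+2)) (partial fractions)
Telescoping: Σ = (1/2)·(1 + 1/2 - 1/107 - 1/108) = 17119/23112

Sum = 17119/23112


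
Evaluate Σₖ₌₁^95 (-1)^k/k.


S = -1 + 1/2 - 1/3 + 1/4 - 1/5 + 1/6 - 1/7 + 1/8 ± ...
= -0.6984
(Full series converges to -ln(2) ≈ -0.6931)

S_95 = -0.6984


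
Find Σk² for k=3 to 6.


Σₖ₌3^6 k² = Σₖ₌₁^6 k² − Σₖ₌₁^2 k²
= 6·7·13/6 − 2·3·5/6
= 91 − 5 = 86

Σk² = 86


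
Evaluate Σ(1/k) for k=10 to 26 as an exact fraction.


Σₖ₌10^26 1/k = 1/10 + 1/11 + 1/12 + ... + 1/26
= 27452509171/26771144400
≈ 1.0255

Sum = 27452509171/26771144400 ≈ 1.0255


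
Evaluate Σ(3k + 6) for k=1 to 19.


Σ(3k+6) = 3·Σk + 6·n
= 3·190 + 6·19
= 570 + 114 = 684

Σ = 684


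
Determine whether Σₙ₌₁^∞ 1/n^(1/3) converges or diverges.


p-series test: Σ c/n^p converges if p > 1, diverges if p ≤ 1 (constant c > 0 doesn't affect convergence).
p = 1/3
1/3 ≤ 1 → DIVERGES

Diverges (p = 1/3 ≤ 1)


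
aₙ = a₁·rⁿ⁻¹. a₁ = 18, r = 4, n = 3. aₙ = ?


aₙ = a₁·r^(n-1)
= 18×4^2
= 18×16
= 288

a_3 = 288


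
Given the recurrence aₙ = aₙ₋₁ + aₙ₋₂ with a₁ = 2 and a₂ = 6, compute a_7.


Computing iteratively: 2, 6, 8, 14, 22, 36, 58
a_7 = 58

a_7 = 58


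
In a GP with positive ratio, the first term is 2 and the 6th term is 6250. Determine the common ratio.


r^(n-1) = aₙ/a₁
r^5 = 6250/2 = 3125
r = 3125^(1/5)
= 5

r = 5


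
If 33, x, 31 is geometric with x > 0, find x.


GM = √(33×31) = √1023 = 31.9844

GM = 31.9844


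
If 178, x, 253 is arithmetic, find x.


AM = (178 + 253)/2 = 431/2 = 215.5

AM = 215.5


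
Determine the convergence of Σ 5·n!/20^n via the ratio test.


aₙ = 5·n!/20^n
a_{n+1}/aₙ = (n+1)!/20^(n+1) × 20^n/n!  (constant 5 cancels)
= (n+1)/20
L = lim(n→∞) (n+1)/20 = ∞
L > 1 → series DIVERGES

Diverges (ratio test: L = ∞ > 1)


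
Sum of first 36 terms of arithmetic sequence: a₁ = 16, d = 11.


aₙ = 16 + (36-1)×11 = 401
Sₙ = n(a₁+aₙ)/2 = 36×(16+401)/2
= 36×417/2 = 7506

S_36 = 7506


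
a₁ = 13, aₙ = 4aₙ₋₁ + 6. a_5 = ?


Computing step by step:
a_1 = 13
a_2 = 58
a_3 = 238
a_4 = 958
a_5 = 3838


a_5 = 3838


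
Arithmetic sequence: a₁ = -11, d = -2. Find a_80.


aₙ = a₁ + (n-1)d
= -11 + (80-1)×-2
= -11 - 158
= -169

a_80 = -169


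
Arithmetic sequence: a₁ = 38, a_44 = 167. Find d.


d = (aₙ - a₁)/(n-1)
= (167 - 38)/(44-1)
= 129/43 = 3

d = 3


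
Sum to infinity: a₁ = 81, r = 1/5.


S∞ = a₁/(1-r) = 81/(1 - 1/5)
= 81/(4/5)
= 405/4

S∞ = 405/4


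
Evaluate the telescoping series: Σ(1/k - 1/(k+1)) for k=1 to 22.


Telescoping: adjacent terms cancel.
= 1/1 - 1/23
= 1 - 1/23 = 22/23

Sum = 22/23


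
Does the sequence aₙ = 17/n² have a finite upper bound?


a₁ = 17, a₂ = 17/4, a₃ = 17/9, ...
0 < aₙ ≤ 17 for all n ≥ 1
The sequence IS bounded

Bounded (0 < aₙ ≤ 17)


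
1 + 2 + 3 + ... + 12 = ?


n(n+1)/2 = 12×13/2 = 156/2 = 78

Σk = 78


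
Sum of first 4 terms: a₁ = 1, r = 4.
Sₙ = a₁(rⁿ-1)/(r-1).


Sₙ = 1×(4^4 - 1)/(4 - 1)
= 1×(256 - 1)/3
= 1×255/3
= 85

S_4 = 85


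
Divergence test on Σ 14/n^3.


lim(n→∞) 14/n^3 = 0
lim aₙ = 0 → nth-term test is INCONCLUSIVE
(Need other tests; this is actually a convergent p-series with p=3 > 1)

Inconclusive (lim aₙ = 0; need another test)


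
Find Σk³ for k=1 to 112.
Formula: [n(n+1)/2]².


n(n+1)/2 = 112×113/2 = 6328
Σk³ = 6328² = 40043584

Σk³ = 40043584


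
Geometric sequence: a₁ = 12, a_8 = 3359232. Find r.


r^(n-1) = aₙ/a₁
r^7 = 3359232/12 = 279936
r = 279936^(1/7)
= 6

r = 6


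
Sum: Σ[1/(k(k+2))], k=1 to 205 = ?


1/(k(k+2)) = (1/2)·(1/k - 1/(k+2)) (partial fractions)
Telescoping: Σ = (1/2)·(1 + 1/2 - 1/206 - 1/207) = 31775/42642

Sum = 31775/42642


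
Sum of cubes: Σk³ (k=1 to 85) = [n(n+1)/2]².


n(n+1)/2 = 85×86/2 = 3655
Σk³ = 3655² = 13359025

Σk³ = 13359025


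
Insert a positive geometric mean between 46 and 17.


GM = √(46×17) = √782 = 27.9643

GM = 27.9643


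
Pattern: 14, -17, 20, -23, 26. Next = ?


Pattern: alternating sign, magnitude arithmetic (d=3)
Terms: 14, -17, 20, -23, 26
Next term = -29

Next term = -29


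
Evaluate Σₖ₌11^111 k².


Σₖ₌11^111 k² = Σₖ₌₁^111 k² − Σₖ₌₁^10 k²
= 111·112·223/6 − 10·11·21/6
= 462056 − 385 = 461671

Σk² = 461671


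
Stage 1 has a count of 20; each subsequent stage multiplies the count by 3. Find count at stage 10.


aₙ = a₁·r^(n-1)
= 20×3^9
= 20×19683
= 393660

a_10 = 393660


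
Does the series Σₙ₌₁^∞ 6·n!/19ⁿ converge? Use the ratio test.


aₙ = 6·n!/19^n
a_{n+1}/aₙ = (n+1)!/19^(n+1) × 19^n/n!  (constant 6 cancels)
= (n+1)/19
L = lim(n→∞) (n+1)/19 = ∞
L > 1 → series DIVERGES

Diverges (ratio test: L = ∞ > 1)


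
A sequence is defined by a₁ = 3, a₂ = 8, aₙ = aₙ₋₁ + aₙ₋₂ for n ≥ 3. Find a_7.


Computing iteratively: 3, 8, 11, 19, 30, 49, 79
a_7 = 79

a_7 = 79


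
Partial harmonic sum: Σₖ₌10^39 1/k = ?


Σₖ₌10^39 1/k = 1/10 + 1/11 + 1/12 + ... + 1/39
= 98849421188899/69388720221600
≈ 1.4246

Sum = 98849421188899/69388720221600 ≈ 1.4246


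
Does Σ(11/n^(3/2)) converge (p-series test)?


p-series test: Σ c/n^p converges if p > 1, diverges if p ≤ 1 (constant c > 0 doesn't affect convergence).
p = 3/2
3/2 > 1 → CONVERGES

Converges (p = 3/2 > 1)


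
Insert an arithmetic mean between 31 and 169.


AM = (31 + 169)/2 = 200/2 = 100

AM = 100


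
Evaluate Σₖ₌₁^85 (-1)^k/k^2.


S = -1 + 1/4 - 1/9 + 1/16 - 1/25 + 1/36 - 1/49 + 1/64 ± ...
= -0.8225
(Full series converges to -π²/12 ≈ -0.8225)

S_85 = -0.8225


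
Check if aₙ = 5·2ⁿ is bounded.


aₙ = 5·2ⁿ → as n→∞, aₙ→∞ (since base 2 > 1)
No finite upper bound exists
The sequence is UNBOUNDED

Unbounded (aₙ → ∞ as n → ∞)


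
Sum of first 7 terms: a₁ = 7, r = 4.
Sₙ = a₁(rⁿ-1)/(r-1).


Sₙ = 7×(4^7 - 1)/(4 - 1)
= 7×(16384 - 1)/3
= 7×16383/3
= 38227

S_7 = 38227


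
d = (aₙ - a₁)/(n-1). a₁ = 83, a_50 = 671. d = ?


d = (aₙ - a₁)/(n-1)
= (671 - 83)/(50-1)
= 588/49 = 12

d = 12


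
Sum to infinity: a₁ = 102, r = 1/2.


S∞ = a₁/(1-r) = 102/(1 - 1/2)
= 102/(1/2)
= 204

S∞ = 204


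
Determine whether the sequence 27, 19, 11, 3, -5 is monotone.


Differences: -8, -8, -8, -8
All differences < 0 → strictly DECREASING

Monotonically decreasing


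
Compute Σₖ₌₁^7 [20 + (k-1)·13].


aₙ = 20 + (7-1)×13 = 98
Sₙ = n(a₁+aₙ)/2 = 7×(20+98)/2
= 7×118/2 = 413

S_7 = 413


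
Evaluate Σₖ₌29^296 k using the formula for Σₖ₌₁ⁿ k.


Σₖ₌29^296 k = Σₖ₌₁^296 k − Σₖ₌₁^28 k
= 296·297/2 − 28·29/2
= 43956 − 406 = 43550

Σk = 43550


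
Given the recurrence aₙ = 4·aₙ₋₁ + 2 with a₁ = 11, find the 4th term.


Computing step by step:
a_1 = 11
a_2 = 46
a_3 = 186
a_4 = 746


a_4 = 746


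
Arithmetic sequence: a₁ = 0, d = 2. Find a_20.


aₙ = a₁ + (n-1)d
= 0 + (20-1)×2
= 0 + 38
= 38

a_20 = 38


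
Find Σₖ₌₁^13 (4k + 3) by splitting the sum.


Σ(4k+3) = 4·Σk + 3·n
= 4·91 + 3·13
= 364 + 39 = 403

Σ = 403


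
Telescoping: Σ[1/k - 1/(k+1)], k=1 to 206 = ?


Telescoping: adjacent terms cancel.
= 1/1 - 1/207
= 1 - 1/207 = 206/207

Sum = 206/207


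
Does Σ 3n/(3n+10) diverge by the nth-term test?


lim(n→∞) 3n/(3n+10) = 3/3 = 1  (divide numerator and denominator by n)
lim aₙ = 1 ≠ 0 → series DIVERGES

Diverges (lim aₙ = 1 ≠ 0)


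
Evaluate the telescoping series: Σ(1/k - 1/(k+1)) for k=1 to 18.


Telescoping: adjacent terms cancel.
= 1/1 - 1/19
= 1 - 1/19 = 18/19

Sum = 18/19


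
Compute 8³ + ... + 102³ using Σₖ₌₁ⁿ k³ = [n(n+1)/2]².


Σₖ₌8^102 k³ = [102·103/2]² − [7·8/2]²
= 27594009 − 784 = 27593225

Σk³ = 27593225


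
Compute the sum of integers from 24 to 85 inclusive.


Σₖ₌24^85 k = Σₖ₌₁^85 k − Σₖ₌₁^23 k
= 85·86/2 − 23·24/2
= 3655 − 276 = 3379

Σk = 3379


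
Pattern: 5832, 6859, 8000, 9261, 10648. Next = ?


Pattern: perfect cubes: n³
Terms: 5832, 6859, 8000, 9261, 10648
Next term = 12167

Next term = 12167


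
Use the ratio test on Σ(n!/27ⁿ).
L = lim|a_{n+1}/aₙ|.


aₙ = n!/27^n
a_{n+1}/aₙ = (n+1)!/27^(n+1) × 27^n/n!
= (n+1)/27
L = lim(n→∞) (n+1)/27 = ∞
L > 1 → series DIVERGES

Diverges (ratio test: L = ∞ > 1)


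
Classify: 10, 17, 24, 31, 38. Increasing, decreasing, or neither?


Differences: 7, 7, 7, 7
All differences > 0 → strictly INCREASING

Monotonically increasing


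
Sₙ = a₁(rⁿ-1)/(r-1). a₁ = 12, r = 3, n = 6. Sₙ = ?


Sₙ = 12×(3^6 - 1)/(3 - 1)
= 12×(729 - 1)/2
= 12×728/2
= 4368

S_6 = 4368


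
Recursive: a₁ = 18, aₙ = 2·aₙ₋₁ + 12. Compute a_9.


Computing step by step:
a_1 = 18
a_2 = 48
a_3 = 108
a_4 = 228
a_5 = 468
a_6 = 948
a_7 = 1908
a_8 = 3828
a_9 = 7668


a_9 = 7668


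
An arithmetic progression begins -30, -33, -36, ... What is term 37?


aₙ = a₁ + (n-1)d
= -30 + (37-1)×-3
= -30 - 108
= -138

a_37 = -138


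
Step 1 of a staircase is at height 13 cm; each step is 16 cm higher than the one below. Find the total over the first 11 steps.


aₙ = 13 + (11-1)×16 = 173
Sₙ = n(a₁+aₙ)/2 = 11×(13+173)/2
= 11×186/2 = 1023

S_11 = 1023


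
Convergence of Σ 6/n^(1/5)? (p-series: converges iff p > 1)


p-series test: Σ c/n^p converges if p > 1, diverges if p ≤ 1 (constant c > 0 doesn't affect convergence).
p = 1/5
1/5 ≤ 1 → DIVERGES

Diverges (p = 1/5 ≤ 1)


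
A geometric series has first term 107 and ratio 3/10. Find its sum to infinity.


S∞ = a₁/(1-r) = 107/(1 - 3/10)
= 107/(7/10)
= 1070/7

S∞ = 1070/7


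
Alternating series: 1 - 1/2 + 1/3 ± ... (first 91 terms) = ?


S = 1 - 1/2 + 1/3 - 1/4 + 1/5 - 1/6 + 1/7 - 1/8 ± ...
= 0.6986
(Full series converges to +ln(2) ≈ +0.6931)

S_91 = 0.6986


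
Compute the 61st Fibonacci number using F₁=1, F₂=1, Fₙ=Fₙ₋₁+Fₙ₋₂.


Fibonacci sequence: 1, 1, 2, 3, 5, 8, 13, 21, 34, 55, 89, ...
F(61) = 2504730781961

F(61) = 2504730781961


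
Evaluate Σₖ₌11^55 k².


Σₖ₌11^55 k² = Σₖ₌₁^55 k² − Σₖ₌₁^10 k²
= 55·56·111/6 − 10·11·21/6
= 56980 − 385 = 56595

Σk² = 56595


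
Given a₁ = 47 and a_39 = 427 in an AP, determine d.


d = (aₙ - a₁)/(n-1)
= (427 - 47)/(39-1)
= 380/38 = 10

d = 10


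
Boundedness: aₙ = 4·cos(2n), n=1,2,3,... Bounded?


For all n, -1 ≤ cos(2n) ≤ 1, so -4 ≤ 4·cos(2n) ≤ 4
Lower bound: -4, Upper bound: 4
The sequence IS bounded

Bounded (-4 ≤ aₙ ≤ 4)


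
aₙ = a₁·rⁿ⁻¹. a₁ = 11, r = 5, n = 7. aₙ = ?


aₙ = a₁·r^(n-1)
= 11×5^6
= 11×15625
= 171875

a_7 = 171875


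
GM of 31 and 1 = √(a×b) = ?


GM = √(31×1) = √31 = 5.5678

GM = 5.5678


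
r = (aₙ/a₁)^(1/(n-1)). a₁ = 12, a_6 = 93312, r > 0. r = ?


r^(n-1) = aₙ/a₁
r^5 = 93312/12 = 7776
r = 7776^(1/5)
= 6

r = 6


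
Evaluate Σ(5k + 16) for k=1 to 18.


Σ(5k+16) = 5·Σk + 16·n
= 5·171 + 16·18
= 855 + 288 = 1143

Σ = 1143


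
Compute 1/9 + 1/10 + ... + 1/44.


Σₖ₌9^44 1/k = 1/9 + 1/10 + 1/11 + ... + 1/44
= 15588182086317806089/9419588158802421600
≈ 1.6549

Sum = 15588182086317806089/9419588158802421600 ≈ 1.6549


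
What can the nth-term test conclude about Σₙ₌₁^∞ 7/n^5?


lim(n→∞) 7/n^5 = 0
lim aₙ = 0 → nth-term test is INCONCLUSIVE
(Need other tests; this is actually a convergent p-series with p=5 > 1)

Inconclusive (lim aₙ = 0; need another test)


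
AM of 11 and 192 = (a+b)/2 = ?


AM = (11 + 192)/2 = 203/2 = 101.5

AM = 101.5


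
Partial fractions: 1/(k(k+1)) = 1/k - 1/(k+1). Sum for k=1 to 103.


1/(k(k+1)) = 1/k - 1/(k+1) (partial fractions)
Telescoping: Σ = 1 - 1/104 = 103/104

Sum = 103/104


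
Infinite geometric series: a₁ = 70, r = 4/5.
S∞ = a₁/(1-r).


S∞ = a₁/(1-r) = 70/(1 - 4/5)
= 70/(1/5)
= 350

S∞ = 350


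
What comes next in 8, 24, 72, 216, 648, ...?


Pattern: geometric (r=3)
Terms: 8, 24, 72, 216, 648
Next term = 1944

Next term = 1944


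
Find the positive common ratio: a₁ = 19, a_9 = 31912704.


r^(n-1) = aₙ/a₁
r^8 = 31912704/19 = 1679616
r = 1679616^(1/8)
= ±6; taking r > 0 gives r = 6

r = 6


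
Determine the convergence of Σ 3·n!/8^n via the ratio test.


aₙ = 3·n!/8^n
a_{n+1}/aₙ = (n+1)!/8^(n+1) × 8^n/n!  (constant 3 cancels)
= (n+1)/8
L = lim(n→∞) (n+1)/8 = ∞
L > 1 → series DIVERGES

Diverges (ratio test: L = ∞ > 1)


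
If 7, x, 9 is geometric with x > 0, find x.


GM = √(7×9) = √63 = 7.9373

GM = 7.9373


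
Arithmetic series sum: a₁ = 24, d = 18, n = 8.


aₙ = 24 + (8-1)×18 = 150
Sₙ = n(a₁+aₙ)/2 = 8×(24+150)/2
= 8×174/2 = 696

S_8 = 696


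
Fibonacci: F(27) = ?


Fibonacci sequence: 1, 1, 2, 3, 5, 8, 13, 21, 34, 55, 89, ...
F(27) = 196418

F(27) = 196418


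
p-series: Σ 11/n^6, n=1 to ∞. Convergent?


p-series test: Σ c/n^p converges if p > 1, diverges if p ≤ 1 (constant c > 0 doesn't affect convergence).
p = 6
6 > 1 → CONVERGES

Converges (p = 6 > 1)


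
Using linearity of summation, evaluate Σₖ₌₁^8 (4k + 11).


Σ(4k+11) = 4·Σk + 11·n
= 4·36 + 11·8
= 144 + 88 = 232

Σ = 232


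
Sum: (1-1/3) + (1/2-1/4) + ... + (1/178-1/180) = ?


Telescoping with gap 2: two head and two tail terms survive.
= (1 + 1/2) - (1/179 + 1/180)
= 3/2 - 1/179 - 1/180 = 47971/32220

Sum = 47971/32220


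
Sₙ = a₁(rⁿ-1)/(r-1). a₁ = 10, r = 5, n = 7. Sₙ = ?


Sₙ = 10×(5^7 - 1)/(5 - 1)
= 10×(78125 - 1)/4
= 10×78124/4
= 195310

S_7 = 195310


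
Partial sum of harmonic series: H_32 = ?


H_32 = 1/1 + 1/2 + 1/3 + ... + 1/32
= 586061125622639/144403552893600
≈ 4.0585

H_32 = 586061125622639/144403552893600 ≈ 4.0585


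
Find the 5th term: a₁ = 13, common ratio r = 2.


aₙ = a₁·r^(n-1)
= 13×2^4
= 13×16
= 208

a_5 = 208


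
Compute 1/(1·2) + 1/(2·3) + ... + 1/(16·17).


1/(k(k+1)) = 1/k - 1/(k+1) (partial fractions)
Telescoping: Σ = 1 - 1/17 = 16/17

Sum = 16/17


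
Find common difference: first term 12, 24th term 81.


d = (aₙ - a₁)/(n-1)
= (81 - 12)/(24-1)
= 69/23 = 3

d = 3


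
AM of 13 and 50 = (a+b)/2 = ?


AM = (13 + 50)/2 = 63/2 = 31.5

AM = 31.5


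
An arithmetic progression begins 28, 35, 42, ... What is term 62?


aₙ = a₁ + (n-1)d
= 28 + (62-1)×7
= 28 + 427
= 455

a_62 = 455


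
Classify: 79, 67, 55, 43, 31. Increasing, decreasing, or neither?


Differences: -12, -12, -12, -12
All differences < 0 → strictly DECREASING

Monotonically decreasing


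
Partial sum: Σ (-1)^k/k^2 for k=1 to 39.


S = -1 + 1/4 - 1/9 + 1/16 - 1/25 + 1/36 - 1/49 + 1/64 ± ...
= -0.8228
(Full series converges to -π²/12 ≈ -0.8225)

S_39 = -0.8228


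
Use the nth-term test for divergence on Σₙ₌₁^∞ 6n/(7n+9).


lim(n→∞) 6n/(7n+9) = 6/7 = 6/7  (divide numerator and denominator by n)
lim aₙ = 6/7 ≠ 0 → series DIVERGES

Diverges (lim aₙ = 6/7 ≠ 0)


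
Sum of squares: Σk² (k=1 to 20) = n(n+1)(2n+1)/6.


n = 20
n(n+1)(2n+1)/6 = 20×21×41/6
= 17220/6 = 2870

Σk² = 2870


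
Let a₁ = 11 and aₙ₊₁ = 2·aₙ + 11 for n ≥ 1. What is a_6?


Computing step by step:
a_1 = 11
a_2 = 33
a_3 = 77
a_4 = 165
a_5 = 341
a_6 = 693


a_6 = 693


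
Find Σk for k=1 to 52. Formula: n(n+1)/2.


n(n+1)/2 = 52×53/2 = 2756/2 = 1378

Σk = 1378


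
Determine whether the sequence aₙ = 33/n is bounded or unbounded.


a₁ = 33, a₂ = 33/2, a₃ = 33/3, ...
0 < aₙ ≤ 33 for all n ≥ 1
Lower bound: 0, Upper bound: 33
The sequence IS bounded

Bounded (0 < aₙ ≤ 33)


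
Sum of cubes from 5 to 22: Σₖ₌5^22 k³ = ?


Σₖ₌5^22 k³ = [22·23/2]² − [4·5/2]²
= 64009 − 100 = 63909

Σk³ = 63909


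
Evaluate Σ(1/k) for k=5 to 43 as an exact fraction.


Σₖ₌5^43 1/k = 1/5 + 1/6 + 1/7 + ... + 1/43
= 277286409089906417/122332313750680800
≈ 2.2667

Sum = 277286409089906417/122332313750680800 ≈ 2.2667


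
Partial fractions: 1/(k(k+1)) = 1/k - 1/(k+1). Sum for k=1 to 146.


1/(k(k+1)) = 1/k - 1/(k+1) (partial fractions)
Telescoping: Σ = 1 - 1/147 = 146/147

Sum = 146/147


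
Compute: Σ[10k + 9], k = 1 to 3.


Σ(10k+9) = 10·Σk + 9·n
= 10·6 + 9·3
= 60 + 27 = 87

Σ = 87


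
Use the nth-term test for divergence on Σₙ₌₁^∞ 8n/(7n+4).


lim(n→∞) 8n/(7n+4) = 8/7 = 8/7  (divide numerator and denominator by n)
lim aₙ = 8/7 ≠ 0 → series DIVERGES

Diverges (lim aₙ = 8/7 ≠ 0)


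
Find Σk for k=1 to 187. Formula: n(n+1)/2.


n(n+1)/2 = 187×188/2 = 35156/2 = 17578

Σk = 17578


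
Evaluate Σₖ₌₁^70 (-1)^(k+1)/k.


S = 1 - 1/2 + 1/3 - 1/4 + 1/5 - 1/6 + 1/7 - 1/8 ± ...
= 0.6861
(Full series converges to +ln(2) ≈ +0.6931)

S_70 = 0.6861


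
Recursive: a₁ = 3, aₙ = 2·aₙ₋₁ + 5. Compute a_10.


Computing step by step:
a_1 = 3
a_2 = 11
a_3 = 27
a_4 = 59
a_5 = 123
a_6 = 251
a_7 = 507
a_8 = 1019
a_9 = 2043
a_10 = 4091


a_10 = 4091


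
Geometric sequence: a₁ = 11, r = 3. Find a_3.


aₙ = a₁·r^(n-1)
= 11×3^2
= 11×9
= 99

a_3 = 99


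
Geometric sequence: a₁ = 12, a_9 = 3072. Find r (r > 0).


r^(n-1) = aₙ/a₁
r^8 = 3072/12 = 256
r = 256^(1/8)
= ±2; taking r > 0 gives r = 2

r = 2


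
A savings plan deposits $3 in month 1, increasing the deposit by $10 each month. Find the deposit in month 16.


aₙ = a₁ + (n-1)d
= 3 + (16-1)×10
= 3 + 150
= 153

a_16 = 153


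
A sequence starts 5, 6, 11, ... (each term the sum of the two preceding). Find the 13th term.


Computing iteratively: 5, 6, 11, 17, 28, 45, 73, 118, 191, 309, 500, 809, ...
a_13 = 1309

a_13 = 1309


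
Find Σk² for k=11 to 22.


Σₖ₌11^22 k² = Σₖ₌₁^22 k² − Σₖ₌₁^10 k²
= 22·23·45/6 − 10·11·21/6
= 3795 − 385 = 3410

Σk² = 3410


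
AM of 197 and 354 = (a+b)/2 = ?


AM = (197 + 354)/2 = 551/2 = 275.5

AM = 275.5


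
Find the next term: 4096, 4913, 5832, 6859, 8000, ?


Pattern: perfect cubes: n³
Terms: 4096, 4913, 5832, 6859, 8000
Next term = 9261

Next term = 9261


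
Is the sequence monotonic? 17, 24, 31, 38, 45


Differences: 7, 7, 7, 7
All differences > 0 → strictly INCREASING

Monotonically increasing


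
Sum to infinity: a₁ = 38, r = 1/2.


S∞ = a₁/(1-r) = 38/(1 - 1/2)
= 38/(1/2)
= 76

S∞ = 76


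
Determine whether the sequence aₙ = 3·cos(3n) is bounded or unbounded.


For all n, -1 ≤ cos(3n) ≤ 1, so -3 ≤ 3·cos(3n) ≤ 3
Lower bound: -3, Upper bound: 3
The sequence IS bounded

Bounded (-3 ≤ aₙ ≤ 3)


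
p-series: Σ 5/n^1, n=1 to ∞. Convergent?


p-series test: Σ c/n^p converges if p > 1, diverges if p ≤ 1 (constant c > 0 doesn't affect convergence).
p = 1
1 ≤ 1 → DIVERGES

Diverges (p = 1 ≤ 1)


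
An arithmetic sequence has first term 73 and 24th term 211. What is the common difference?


d = (aₙ - a₁)/(n-1)
= (211 - 73)/(24-1)
= 138/23 = 6

d = 6


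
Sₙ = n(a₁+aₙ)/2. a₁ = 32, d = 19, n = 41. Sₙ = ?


aₙ = 32 + (41-1)×19 = 792
Sₙ = n(a₁+aₙ)/2 = 41×(32+792)/2
= 41×824/2 = 16892

S_41 = 16892


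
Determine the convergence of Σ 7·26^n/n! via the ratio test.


aₙ = 7·26^n/n!
a_{n+1}/aₙ = 26^(n+1)/(n+1)! × n!/26^n  (constant 7 cancels)
= 26/(n+1)
L = lim(n→∞) 26/(n+1) = 0
L < 1 → series CONVERGES

Converges (ratio test: L = 0 < 1)


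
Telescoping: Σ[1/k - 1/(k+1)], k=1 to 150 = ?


Telescoping: adjacent terms cancel.
= 1/1 - 1/151
= 1 - 1/151 = 150/151

Sum = 150/151


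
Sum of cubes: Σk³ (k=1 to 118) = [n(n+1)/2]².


n(n+1)/2 = 118×119/2 = 7021
Σk³ = 7021² = 49294441

Σk³ = 49294441


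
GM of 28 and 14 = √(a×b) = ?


GM = √(28×14) = √392 = 19.799

GM = 19.799


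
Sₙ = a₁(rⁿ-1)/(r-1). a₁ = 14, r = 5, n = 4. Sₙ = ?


Sₙ = 14×(5^4 - 1)/(5 - 1)
= 14×(625 - 1)/4
= 14×624/4
= 2184

S_4 = 2184


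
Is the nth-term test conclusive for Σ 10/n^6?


lim(n→∞) 10/n^6 = 0
lim aₙ = 0 → nth-term test is INCONCLUSIVE
(Need other tests; this is actually a convergent p-series with p=6 > 1)

Inconclusive (lim aₙ = 0; need another test)


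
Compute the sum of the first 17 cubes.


n(n+1)/2 = 17×18/2 = 153
Σk³ = 153² = 23409

Σk³ = 23409


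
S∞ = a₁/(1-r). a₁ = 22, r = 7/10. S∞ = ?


S∞ = a₁/(1-r) = 22/(1 - 7/10)
= 22/(3/10)
= 220/3

S∞ = 220/3


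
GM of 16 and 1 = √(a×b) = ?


GM = √(16×1) = √16 = 4

GM = 4


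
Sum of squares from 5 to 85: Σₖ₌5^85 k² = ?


Σₖ₌5^85 k² = Σₖ₌₁^85 k² − Σₖ₌₁^4 k²
= 85·86·171/6 − 4·5·9/6
= 208335 − 30 = 208305

Σk² = 208305


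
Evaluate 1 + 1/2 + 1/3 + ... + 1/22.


H_22 = 1/1 + 1/2 + 1/3 + ... + 1/22
= 19093197/5173168
≈ 3.6908

H_22 = 19093197/5173168 ≈ 3.6908


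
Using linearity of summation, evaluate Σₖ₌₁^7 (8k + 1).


Σ(8k+1) = 8·Σk + 1·n
= 8·28 + 1·7
= 224 + 7 = 231

Σ = 231


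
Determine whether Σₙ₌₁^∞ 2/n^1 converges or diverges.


p-series test: Σ c/n^p converges if p > 1, diverges if p ≤ 1 (constant c > 0 doesn't affect convergence).
p = 1
1 ≤ 1 → DIVERGES

Diverges (p = 1 ≤ 1)


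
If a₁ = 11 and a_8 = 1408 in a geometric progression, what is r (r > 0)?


r^(n-1) = aₙ/a₁
r^7 = 1408/11 = 128
r = 128^(1/7)
= 2

r = 2


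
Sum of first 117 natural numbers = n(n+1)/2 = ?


n(n+1)/2 = 117×118/2 = 13806/2 = 6903

Σk = 6903


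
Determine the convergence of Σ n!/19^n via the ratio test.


aₙ = n!/19^n
a_{n+1}/aₙ = (n+1)!/19^(n+1) × 19^n/n!
= (n+1)/19
L = lim(n→∞) (n+1)/19 = ∞
L > 1 → series DIVERGES

Diverges (ratio test: L = ∞ > 1)


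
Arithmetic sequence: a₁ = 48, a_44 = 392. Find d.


d = (aₙ - a₁)/(n-1)
= (392 - 48)/(44-1)
= 344/43 = 8

d = 8


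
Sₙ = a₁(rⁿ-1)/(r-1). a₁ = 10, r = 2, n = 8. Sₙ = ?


Sₙ = 10×(2^8 - 1)/(2 - 1)
= 10×(256 - 1)/1
= 10×255/1
= 2550

S_8 = 2550


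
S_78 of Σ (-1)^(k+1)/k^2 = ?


S = 1 - 1/4 + 1/9 - 1/16 + 1/25 - 1/36 + 1/49 - 1/64 ± ...
= 0.8224
(Full series converges to +π²/12 ≈ +0.8225)

S_78 = 0.8224


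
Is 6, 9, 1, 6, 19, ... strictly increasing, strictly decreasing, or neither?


Differences: 3, -8, 5, 13
Difference at position 1 is +3 (> 0) but position 2 is -8 (< 0) — sequence both rises and falls
→ NOT monotonic

Not monotonic


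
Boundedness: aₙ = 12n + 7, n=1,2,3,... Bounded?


aₙ = 12n + 7 → as n→∞, aₙ→∞
No finite upper bound exists
The sequence is UNBOUNDED

Unbounded (aₙ → ∞ as n → ∞)


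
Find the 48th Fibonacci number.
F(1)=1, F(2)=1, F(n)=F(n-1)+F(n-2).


Fibonacci sequence: 1, 1, 2, 3, 5, 8, 13, 21, 34, 55, 89, ...
F(48) = 4807526976

F(48) = 4807526976


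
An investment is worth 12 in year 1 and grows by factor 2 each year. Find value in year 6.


aₙ = a₁·r^(n-1)
= 12×2^5
= 12×32
= 384

a_6 = 384


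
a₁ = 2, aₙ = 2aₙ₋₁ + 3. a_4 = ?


Computing step by step:
a_1 = 2
a_2 = 7
a_3 = 17
a_4 = 37


a_4 = 37


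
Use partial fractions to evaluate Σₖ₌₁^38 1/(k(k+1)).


1/(k(k+1)) = 1/k - 1/(k+1) (partial fractions)
Telescoping: Σ = 1 - 1/39 = 38/39

Sum = 38/39


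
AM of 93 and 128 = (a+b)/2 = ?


AM = (93 + 128)/2 = 221/2 = 110.5

AM = 110.5


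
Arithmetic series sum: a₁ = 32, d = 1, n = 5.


aₙ = 32 + (5-1)×1 = 36
Sₙ = n(a₁+aₙ)/2 = 5×(32+36)/2
= 5×68/2 = 170

S_5 = 170


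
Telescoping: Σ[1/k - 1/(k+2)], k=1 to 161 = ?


Telescoping with gap 2: two head and two tail terms survive.
= (1 + 1/2) - (1/162 + 1/163)
= 3/2 - 1/162 - 1/163 = 19642/13203

Sum = 19642/13203


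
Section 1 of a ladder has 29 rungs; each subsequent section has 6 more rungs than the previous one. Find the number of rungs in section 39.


aₙ = a₁ + (n-1)d
= 29 + (39-1)×6
= 29 + 228
= 257

a_39 = 257


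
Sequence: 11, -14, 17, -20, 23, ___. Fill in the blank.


Pattern: alternating sign, magnitude arithmetic (d=3)
Terms: 11, -14, 17, -20, 23
Next term = -26

Next term = -26


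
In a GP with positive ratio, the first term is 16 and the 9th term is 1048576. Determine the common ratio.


r^(n-1) = aₙ/a₁
r^8 = 1048576/16 = 65536
r = 65536^(1/8)
= ±4; taking r > 0 gives r = 4

r = 4


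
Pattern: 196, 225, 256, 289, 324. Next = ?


Pattern: perfect squares: n²
Terms: 196, 225, 256, 289, 324
Next term = 361

Next term = 361


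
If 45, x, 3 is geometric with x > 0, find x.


GM = √(45×3) = √135 = 11.619

GM = 11.619


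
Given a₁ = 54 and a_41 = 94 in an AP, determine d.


d = (aₙ - a₁)/(n-1)
= (94 - 54)/(41-1)
= 40/40 = 1

d = 1


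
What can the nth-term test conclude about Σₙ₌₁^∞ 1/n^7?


lim(n→∞) 1/n^7 = 0
lim aₙ = 0 → nth-term test is INCONCLUSIVE
(Need other tests; this is actually a convergent p-series with p=7 > 1)

Inconclusive (lim aₙ = 0; need another test)


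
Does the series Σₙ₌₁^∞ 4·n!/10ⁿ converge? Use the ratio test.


aₙ = 4·n!/10^n
a_{n+1}/aₙ = (n+1)!/10^(n+1) × 10^n/n!  (constant 4 cancels)
= (n+1)/10
L = lim(n→∞) (n+1)/10 = ∞
L > 1 → series DIVERGES

Diverges (ratio test: L = ∞ > 1)


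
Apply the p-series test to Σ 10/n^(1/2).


p-series test: Σ c/n^p converges if p > 1, diverges if p ≤ 1 (constant c > 0 doesn't affect convergence).
p = 1/2
1/2 ≤ 1 → DIVERGES

Diverges (p = 1/2 ≤ 1)


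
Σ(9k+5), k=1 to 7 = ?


Σ(9k+5) = 9·Σk + 5·n
= 9·28 + 5·7
= 252 + 35 = 287

Σ = 287


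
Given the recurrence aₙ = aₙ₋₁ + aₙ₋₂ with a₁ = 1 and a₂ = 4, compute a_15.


Computing iteratively: 1, 4, 5, 9, 14, 23, 37, 60, 97, 157, 254, 411, ...
a_15 = 1741

a_15 = 1741


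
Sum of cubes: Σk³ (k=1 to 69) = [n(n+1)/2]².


n(n+1)/2 = 69×70/2 = 2415
Σk³ = 2415² = 5832225

Σk³ = 5832225


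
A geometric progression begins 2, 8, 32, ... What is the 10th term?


aₙ = a₁·r^(n-1)
= 2×4^9
= 2×262144
= 524288

a_10 = 524288


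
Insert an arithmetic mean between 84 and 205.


AM = (84 + 205)/2 = 289/2 = 144.5

AM = 144.5


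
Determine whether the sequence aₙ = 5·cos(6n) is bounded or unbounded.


For all n, -1 ≤ cos(6n) ≤ 1, so -5 ≤ 5·cos(6n) ≤ 5
Lower bound: -5, Upper bound: 5
The sequence IS bounded

Bounded (-5 ≤ aₙ ≤ 5)


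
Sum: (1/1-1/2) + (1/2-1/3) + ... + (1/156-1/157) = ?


Telescoping: adjacent terms cancel.
= 1/1 - 1/157
= 1 - 1/157 = 156/157

Sum = 156/157


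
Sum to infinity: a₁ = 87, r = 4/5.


S∞ = a₁/(1-r) = 87/(1 - 4/5)
= 87/(1/5)
= 435

S∞ = 435


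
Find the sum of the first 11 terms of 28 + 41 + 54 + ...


aₙ = 28 + (11-1)×13 = 158
Sₙ = n(a₁+aₙ)/2 = 11×(28+158)/2
= 11×186/2 = 1023

S_11 = 1023


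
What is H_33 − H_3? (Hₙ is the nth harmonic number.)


Σₖ₌4^33 1/k = 1/4 + 1/5 + 1/6 + ... + 1/33
= 29608831262749/13127595717600
≈ 2.2555

Sum = 29608831262749/13127595717600 ≈ 2.2555


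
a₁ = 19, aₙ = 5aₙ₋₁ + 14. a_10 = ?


Computing step by step:
a_1 = 19
a_2 = 109
a_3 = 559
a_4 = 2809
a_5 = 14059
a_6 = 70309
a_7 = 351559
a_8 = 1757809
a_9 = 8789059
a_10 = 43945309


a_10 = 43945309


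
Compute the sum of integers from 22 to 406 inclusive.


Σₖ₌22^406 k = Σₖ₌₁^406 k − Σₖ₌₁^21 k
= 406·407/2 − 21·22/2
= 82621 − 231 = 82390

Σk = 82390


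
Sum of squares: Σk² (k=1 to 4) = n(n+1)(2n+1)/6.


n = 4
n(n+1)(2n+1)/6 = 4×5×9/6
= 180/6 = 30

Σk² = 30


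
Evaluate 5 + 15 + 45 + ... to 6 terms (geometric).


Sₙ = 5×(3^6 - 1)/(3 - 1)
= 5×(729 - 1)/2
= 5×728/2
= 1820

S_6 = 1820


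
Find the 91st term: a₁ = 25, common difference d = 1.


aₙ = a₁ + (n-1)d
= 25 + (91-1)×1
= 25 + 90
= 115

a_91 = 115


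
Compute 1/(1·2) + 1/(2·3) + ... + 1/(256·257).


1/(k(k+1)) = 1/k - 1/(k+1) (partial fractions)
Telescoping: Σ = 1 - 1/257 = 256/257

Sum = 256/257


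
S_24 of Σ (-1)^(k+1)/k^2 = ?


S = 1 - 1/4 + 1/9 - 1/16 + 1/25 - 1/36 + 1/49 - 1/64 ± ...
= 0.8216
(Full series converges to +π²/12 ≈ +0.8225)

S_24 = 0.8216


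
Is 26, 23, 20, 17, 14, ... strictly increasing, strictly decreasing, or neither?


Differences: -3, -3, -3, -3
All differences < 0 → strictly DECREASING

Monotonically decreasing


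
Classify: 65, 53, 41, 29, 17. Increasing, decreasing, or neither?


Differences: -12, -12, -12, -12
All differences < 0 → strictly DECREASING

Monotonically decreasing


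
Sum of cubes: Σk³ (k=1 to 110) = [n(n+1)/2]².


n(n+1)/2 = 110×111/2 = 6105
Σk³ = 6105² = 37271025

Σk³ = 37271025


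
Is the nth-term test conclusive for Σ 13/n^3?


lim(n→∞) 13/n^3 = 0
lim aₙ = 0 → nth-term test is INCONCLUSIVE
(Need other tests; this is actually a convergent p-series with p=3 > 1)

Inconclusive (lim aₙ = 0; need another test)


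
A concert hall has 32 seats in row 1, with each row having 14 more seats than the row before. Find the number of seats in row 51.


aₙ = a₁ + (n-1)d
= 32 + (51-1)×14
= 32 + 700
= 732

a_51 = 732


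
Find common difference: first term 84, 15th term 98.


d = (aₙ - a₁)/(n-1)
= (98 - 84)/(15-1)
= 14/14 = 1

d = 1


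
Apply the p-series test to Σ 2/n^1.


p-series test: Σ c/n^p converges if p > 1, diverges if p ≤ 1 (constant c > 0 doesn't affect convergence).
p = 1
1 ≤ 1 → DIVERGES

Diverges (p = 1 ≤ 1)


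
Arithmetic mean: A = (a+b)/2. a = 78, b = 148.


AM = (78 + 148)/2 = 226/2 = 113

AM = 113


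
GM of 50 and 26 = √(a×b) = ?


GM = √(50×26) = √1300 = 36.0555

GM = 36.0555


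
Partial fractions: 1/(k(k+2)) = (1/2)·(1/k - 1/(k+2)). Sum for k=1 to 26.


1/(k(k+2)) = (1/2)·(1/k - 1/(k+2)) (partial fractions)
Telescoping: Σ = (1/2)·(1 + 1/2 - 1/27 - 1/28) = 1079/1512

Sum = 1079/1512


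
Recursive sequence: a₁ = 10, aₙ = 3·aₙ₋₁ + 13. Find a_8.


Computing step by step:
a_1 = 10
a_2 = 43
a_3 = 142
a_4 = 439
a_5 = 1330
a_6 = 4003
a_7 = 12022
a_8 = 36079


a_8 = 36079


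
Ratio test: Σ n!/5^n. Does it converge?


aₙ = n!/5^n
a_{n+1}/aₙ = (n+1)!/5^(n+1) × 5^n/n!
= (n+1)/5
L = lim(n→∞) (n+1)/5 = ∞
L > 1 → series DIVERGES

Diverges (ratio test: L = ∞ > 1)


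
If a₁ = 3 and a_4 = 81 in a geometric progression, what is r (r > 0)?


r^(n-1) = aₙ/a₁
r^3 = 81/3 = 27
r = 27^(1/3)
= 3

r = 3


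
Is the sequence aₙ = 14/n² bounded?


a₁ = 14, a₂ = 14/4, a₃ = 14/9, ...
0 < aₙ ≤ 14 for all n ≥ 1
The sequence IS bounded

Bounded (0 < aₙ ≤ 14)


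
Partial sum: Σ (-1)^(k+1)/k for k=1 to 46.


S = 1 - 1/2 + 1/3 - 1/4 + 1/5 - 1/6 + 1/7 - 1/8 ± ...
= 0.6824
(Full series converges to +ln(2) ≈ +0.6931)

S_46 = 0.6824


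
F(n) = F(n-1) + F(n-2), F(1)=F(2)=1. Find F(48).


Fibonacci sequence: 1, 1, 2, 3, 5, 8, 13, 21, 34, 55, 89, ...
F(48) = 4807526976

F(48) = 4807526976


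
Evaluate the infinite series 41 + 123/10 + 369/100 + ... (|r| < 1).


S∞ = a₁/(1-r) = 41/(1 - 3/10)
= 41/(7/10)
= 410/7

S∞ = 410/7


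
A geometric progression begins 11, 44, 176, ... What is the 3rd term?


aₙ = a₁·r^(n-1)
= 11×4^2
= 11×16
= 176

a_3 = 176


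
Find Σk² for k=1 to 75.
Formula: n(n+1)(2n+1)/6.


n = 75
n(n+1)(2n+1)/6 = 75×76×151/6
= 860700/6 = 143450

Σk² = 143450


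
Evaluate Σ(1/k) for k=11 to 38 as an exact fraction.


Σₖ₌11^38 1/k = 1/11 + 1/12 + 1/13 + ... + 1/38
= 90131351212339/69388720221600
≈ 1.2989

Sum = 90131351212339/69388720221600 ≈ 1.2989


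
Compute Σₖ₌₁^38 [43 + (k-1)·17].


aₙ = 43 + (38-1)×17 = 672
Sₙ = n(a₁+aₙ)/2 = 38×(43+672)/2
= 38×715/2 = 13585

S_38 = 13585


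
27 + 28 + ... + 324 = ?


Σₖ₌27^324 k = Σₖ₌₁^324 k − Σₖ₌₁^26 k
= 324·325/2 − 26·27/2
= 52650 − 351 = 52299

Σk = 52299


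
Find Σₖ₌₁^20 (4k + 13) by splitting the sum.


Σ(4k+13) = 4·Σk + 13·n
= 4·210 + 13·20
= 840 + 260 = 1100

Σ = 1100


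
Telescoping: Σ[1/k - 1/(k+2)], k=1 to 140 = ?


Telescoping with gap 2: two head and two tail terms survive.
= (1 + 1/2) - (1/141 + 1/142)
= 3/2 - 1/141 - 1/142 = 14875/10011

Sum = 14875/10011


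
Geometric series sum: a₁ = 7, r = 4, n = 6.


Sₙ = 7×(4^6 - 1)/(4 - 1)
= 7×(4096 - 1)/3
= 7×4095/3
= 9555

S_6 = 9555


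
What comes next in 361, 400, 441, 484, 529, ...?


Pattern: perfect squares: n²
Terms: 361, 400, 441, 484, 529
Next term = 576

Next term = 576


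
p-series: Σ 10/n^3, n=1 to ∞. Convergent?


p-series test: Σ c/n^p converges if p > 1, diverges if p ≤ 1 (constant c > 0 doesn't affect convergence).
p = 3
3 > 1 → CONVERGES

Converges (p = 3 > 1)


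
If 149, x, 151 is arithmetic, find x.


AM = (149 + 151)/2 = 300/2 = 150

AM = 150


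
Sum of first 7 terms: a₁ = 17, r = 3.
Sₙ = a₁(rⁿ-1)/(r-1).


Sₙ = 17×(3^7 - 1)/(3 - 1)
= 17×(2187 - 1)/2
= 17×2186/2
= 18581

S_7 = 18581


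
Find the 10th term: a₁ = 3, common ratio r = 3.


aₙ = a₁·r^(n-1)
= 3×3^9
= 3×19683
= 59049

a_10 = 59049


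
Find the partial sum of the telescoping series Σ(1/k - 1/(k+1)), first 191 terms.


Telescoping: adjacent terms cancel.
= 1/1 - 1/192
= 1 - 1/192 = 191/192

Sum = 191/192


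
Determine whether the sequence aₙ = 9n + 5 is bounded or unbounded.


aₙ = 9n + 5 → as n→∞, aₙ→∞
No finite upper bound exists
The sequence is UNBOUNDED

Unbounded (aₙ → ∞ as n → ∞)


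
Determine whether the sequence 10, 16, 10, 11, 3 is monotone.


Differences: 6, -6, 1, -8
Difference at position 1 is +6 (> 0) but position 2 is -6 (< 0) — sequence both rises and falls
→ NOT monotonic

Not monotonic


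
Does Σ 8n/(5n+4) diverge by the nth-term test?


lim(n→∞) 8n/(5n+4) = 8/5 = 8/5  (divide numerator and denominator by n)
lim aₙ = 8/5 ≠ 0 → series DIVERGES

Diverges (lim aₙ = 8/5 ≠ 0)


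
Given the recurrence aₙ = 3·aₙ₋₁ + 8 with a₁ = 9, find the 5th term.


Computing step by step:
a_1 = 9
a_2 = 35
a_3 = 113
a_4 = 347
a_5 = 1049


a_5 = 1049


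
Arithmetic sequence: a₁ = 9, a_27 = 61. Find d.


d = (aₙ - a₁)/(n-1)
= (61 - 9)/(27-1)
= 52/26 = 2

d = 2


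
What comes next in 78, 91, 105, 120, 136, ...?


Pattern: triangular numbers: n(n+1)/2
Terms: 78, 91, 105, 120, 136
Next term = 153

Next term = 153


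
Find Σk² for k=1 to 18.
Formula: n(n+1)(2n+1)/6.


n = 18
n(n+1)(2n+1)/6 = 18×19×37/6
= 12654/6 = 2109

Σk² = 2109


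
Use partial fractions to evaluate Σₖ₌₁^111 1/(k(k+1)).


1/(k(k+1)) = 1/k - 1/(k+1) (partial fractions)
Telescoping: Σ = 1 - 1/112 = 111/112

Sum = 111/112


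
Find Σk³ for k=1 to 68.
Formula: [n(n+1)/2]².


n(n+1)/2 = 68×69/2 = 2346
Σk³ = 2346² = 5503716

Σk³ = 5503716


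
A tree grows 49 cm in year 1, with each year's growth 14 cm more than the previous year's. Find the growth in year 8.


aₙ = a₁ + (n-1)d
= 49 + (8-1)×14
= 49 + 98
= 147

a_8 = 147


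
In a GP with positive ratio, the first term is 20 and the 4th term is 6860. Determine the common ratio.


r^(n-1) = aₙ/a₁
r^3 = 6860/20 = 343
r = 343^(1/3)
= 7

r = 7


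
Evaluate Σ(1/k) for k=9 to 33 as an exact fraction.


Σₖ₌9^33 1/k = 1/9 + 1/10 + 1/11 + ... + 1/33
= 17997160288729/13127595717600
≈ 1.3709

Sum = 17997160288729/13127595717600 ≈ 1.3709


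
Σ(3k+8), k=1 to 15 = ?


Σ(3k+8) = 3·Σk + 8·n
= 3·120 + 8·15
= 360 + 120 = 480

Σ = 480


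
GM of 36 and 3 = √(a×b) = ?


GM = √(36×3) = √108 = 10.3923

GM = 10.3923


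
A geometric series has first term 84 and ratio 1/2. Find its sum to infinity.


S∞ = a₁/(1-r) = 84/(1 - 1/2)
= 84/(1/2)
= 168

S∞ = 168


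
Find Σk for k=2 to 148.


Σₖ₌2^148 k = Σₖ₌₁^148 k − Σₖ₌₁^1 k
= 148·149/2 − 1·2/2
= 11026 − 1 = 11025

Σk = 11025


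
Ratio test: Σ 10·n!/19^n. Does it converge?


aₙ = 10·n!/19^n
a_{n+1}/aₙ = (n+1)!/19^(n+1) × 19^n/n!  (constant 10 cancels)
= (n+1)/19
L = lim(n→∞) (n+1)/19 = ∞
L > 1 → series DIVERGES

Diverges (ratio test: L = ∞ > 1)


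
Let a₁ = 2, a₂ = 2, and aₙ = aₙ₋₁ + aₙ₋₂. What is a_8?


Computing iteratively: 2, 2, 4, 6, 10, 16, 26, 42
a_8 = 42

a_8 = 42


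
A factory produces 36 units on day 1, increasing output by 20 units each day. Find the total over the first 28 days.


aₙ = 36 + (28-1)×20 = 576
Sₙ = n(a₁+aₙ)/2 = 28×(36+576)/2
= 28×612/2 = 8568

S_28 = 8568


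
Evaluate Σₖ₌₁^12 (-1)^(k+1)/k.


S = 1 - 1/2 + 1/3 - 1/4 + 1/5 - 1/6 + 1/7 - 1/8 ± ...
= 0.6532
(Full series converges to +ln(2) ≈ +0.6931)

S_12 = 0.6532


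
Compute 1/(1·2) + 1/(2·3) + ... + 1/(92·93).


1/(k(k+1)) = 1/k - 1/(k+1) (partial fractions)
Telescoping: Σ = 1 - 1/93 = 92/93

Sum = 92/93


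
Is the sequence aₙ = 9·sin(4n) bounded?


For all n, -1 ≤ sin(4n) ≤ 1, so -9 ≤ 9·sin(4n) ≤ 9
Lower bound: -9, Upper bound: 9
The sequence IS bounded

Bounded (-9 ≤ aₙ ≤ 9)


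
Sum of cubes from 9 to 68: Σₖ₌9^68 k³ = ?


Σₖ₌9^68 k³ = [68·69/2]² − [8·9/2]²
= 5503716 − 1296 = 5502420

Σk³ = 5502420


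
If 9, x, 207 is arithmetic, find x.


AM = (9 + 207)/2 = 216/2 = 108

AM = 108


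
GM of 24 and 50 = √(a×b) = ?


GM = √(24×50) = √1200 = 34.641

GM = 34.641


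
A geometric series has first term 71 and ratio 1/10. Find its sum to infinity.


S∞ = a₁/(1-r) = 71/(1 - 1/10)
= 71/(9/10)
= 710/9

S∞ = 710/9


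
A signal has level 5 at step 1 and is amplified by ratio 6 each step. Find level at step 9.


aₙ = a₁·r^(n-1)
= 5×6^8
= 5×1679616
= 8398080

a_9 = 8398080


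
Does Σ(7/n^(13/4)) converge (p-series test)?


p-series test: Σ c/n^p converges if p > 1, diverges if p ≤ 1 (constant c > 0 doesn't affect convergence).
p = 13/4
13/4 > 1 → CONVERGES

Converges (p = 13/4 > 1)


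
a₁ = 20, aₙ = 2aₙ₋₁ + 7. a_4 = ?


Computing step by step:
a_1 = 20
a_2 = 47
a_3 = 101
a_4 = 209


a_4 = 209


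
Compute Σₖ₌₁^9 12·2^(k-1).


Sₙ = 12×(2^9 - 1)/(2 - 1)
= 12×(512 - 1)/1
= 12×511/1
= 6132

S_9 = 6132


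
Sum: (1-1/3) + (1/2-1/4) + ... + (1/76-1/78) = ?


Telescoping with gap 2: two head and two tail terms survive.
= (1 + 1/2) - (1/77 + 1/78)
= 3/2 - 1/77 - 1/78 = 4427/3003

Sum = 4427/3003


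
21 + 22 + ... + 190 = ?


Σₖ₌21^190 k = Σₖ₌₁^190 k − Σₖ₌₁^20 k
= 190·191/2 − 20·21/2
= 18145 − 210 = 17935

Σk = 17935


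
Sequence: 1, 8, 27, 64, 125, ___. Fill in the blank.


Pattern: perfect cubes: n³
Terms: 1, 8, 27, 64, 125
Next term = 216

Next term = 216
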